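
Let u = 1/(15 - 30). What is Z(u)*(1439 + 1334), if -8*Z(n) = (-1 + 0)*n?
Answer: -2773/120 ≈ -23.108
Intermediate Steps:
u = -1/15 (u = 1/(-15) = -1/15 ≈ -0.066667)
Z(n) = n/8 (Z(n) = -(-1 + 0)*n/8 = -(-1)*n/8 = n/8)
Z(u)*(1439 + 1334) = ((1/8)*(-1/15))*(1439 + 1334) = -1/120*2773 = -2773/120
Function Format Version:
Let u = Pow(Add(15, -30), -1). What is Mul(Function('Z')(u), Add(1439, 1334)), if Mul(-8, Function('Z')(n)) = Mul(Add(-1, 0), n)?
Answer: Rational(-2773, 120) ≈ -23.108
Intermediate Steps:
u = Rational(-1, 15) (u = Pow(-15, -1) = Rational(-1, 15) ≈ -0.066667)
Function('Z')(n) = Mul(Rational(1, 8), n) (Function('Z')(n) = Mul(Rational(-1, 8), Mul(Add(-1, 0), n)) = Mul(Rational(-1, 8), Mul(-1, n)) = Mul(Rational(1, 8), n))
Mul(Function('Z')(u), Add(1439, 1334)) = Mul(Mul(Rational(1, 8), Rational(-1, 15)), Add(1439, 1334)) = Mul(Rational(-1, 120), 2773) = Rational(-2773, 120)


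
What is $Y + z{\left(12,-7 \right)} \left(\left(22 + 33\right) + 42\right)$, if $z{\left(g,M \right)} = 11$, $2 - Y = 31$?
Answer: $1038$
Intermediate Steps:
$Y = -29$ ($Y = 2 - 31 = -29$)
$Y + z{\left(12,-7 \right)} \left(\left(22 + 33\right) + 42\right) = -29 + 11 \left(\left(22 + 33\right) + 42\right) = -29 + 11 \left(55 + 42\right) = -29 + 11 \cdot 97 = -29 + 1067 = 1038$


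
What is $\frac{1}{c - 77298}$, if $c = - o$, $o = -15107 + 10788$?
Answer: $- \frac{1}{72979} \approx -1.3703 \cdot 10^{-5}$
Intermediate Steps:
$o = -4319$
$c = 4319$ ($c = \left(-1\right) \left(-4319\right) = 4319$)
$\frac{1}{c - 77298} = \frac{1}{4319 - 77298} = \frac{1}{-72979} = - \frac{1}{72979}$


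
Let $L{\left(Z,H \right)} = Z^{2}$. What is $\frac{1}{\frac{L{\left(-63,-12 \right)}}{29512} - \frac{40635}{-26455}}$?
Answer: $\frac{22306856}{37263429} \approx 0.59863$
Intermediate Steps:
$\frac{1}{\frac{L{\left(-63,-12 \right)}}{29512} - \frac{40635}{-26455}} = \frac{1}{\frac{\left(-63\right)^{2}}{29512} - \frac{40635}{-26455}} = \frac{1}{3969 \cdot \frac{1}{29512} - - \frac{8127}{5291}} = \frac{1}{\frac{567}{4216} + \frac{8127}{5291}} = \frac{1}{\frac{37263429}{22306856}} = \frac{22306856}{37263429}$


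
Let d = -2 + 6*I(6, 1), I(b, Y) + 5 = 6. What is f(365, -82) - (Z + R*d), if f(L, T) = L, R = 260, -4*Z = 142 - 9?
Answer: -2567/4 ≈ -641.75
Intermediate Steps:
Z = -133/4 (Z = -(142 - 9)/4 = -¼*133 = -133/4 ≈ -33.250)
I(b, Y) = 1 (I(b, Y) = -5 + 6 = 1)
d = 4 (d = -2 + 6*1 = -2 + 6 = 4)
f(365, -82) - (Z + R*d) = 365 - (-133/4 + 260*4) = 365 - (-133/4 + 1040) = 365 - 1*4027/4 = 365 - 4027/4 = -2567/4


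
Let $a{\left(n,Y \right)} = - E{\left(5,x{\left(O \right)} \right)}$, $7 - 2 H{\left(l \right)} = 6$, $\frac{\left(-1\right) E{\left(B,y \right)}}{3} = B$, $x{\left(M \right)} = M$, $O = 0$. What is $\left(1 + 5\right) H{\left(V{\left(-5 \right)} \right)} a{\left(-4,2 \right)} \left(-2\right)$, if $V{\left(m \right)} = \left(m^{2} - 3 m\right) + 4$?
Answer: $-90$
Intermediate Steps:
$E{\left(B,y \right)} = - 3 B$
$V{\left(m \right)} = 4 + m^{2} - 3 m$
$H{\left(l \right)} = \frac{1}{2}$ ($H{\left(l \right)} = \frac{7}{2} - 3 = \frac{1}{2}$)
$a{\left(n,Y \right)} = 15$ ($a{\left(n,Y \right)} = - \left(-3\right) 5 = \left(-1\right) \left(-15\right) = 15$)
$\left(1 + 5\right) H{\left(V{\left(-5 \right)} \right)} a{\left(-4,2 \right)} \left(-2\right) = \left(1 + 5\right) \frac{1}{2} \cdot 15 \left(-2\right) = 6 \cdot \frac{1}{2} \cdot 15 \left(-2\right) = 3 \cdot 15 \left(-2\right) = 45 \left(-2\right) = -90$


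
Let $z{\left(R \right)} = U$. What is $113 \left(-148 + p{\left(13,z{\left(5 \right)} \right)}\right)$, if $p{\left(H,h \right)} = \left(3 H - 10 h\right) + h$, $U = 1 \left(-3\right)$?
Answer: $-9266$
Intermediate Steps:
$U = -3$
$z{\left(R \right)} = -3$
$p{\left(H,h \right)} = - 9 h + 3 H$ ($p{\left(H,h \right)} = \left(- 10 h + 3 H\right) + h = - 9 h + 3 H$)
$113 \left(-148 + p{\left(13,z{\left(5 \right)} \right)}\right) = 113 \left(-148 + \left(\left(-9\right) \left(-3\right) + 3 \cdot 13\right)\right) = 113 \left(-148 + \left(27 + 39\right)\right) = 113 \left(-148 + 66\right) = 113 \left(-82\right) = -9266$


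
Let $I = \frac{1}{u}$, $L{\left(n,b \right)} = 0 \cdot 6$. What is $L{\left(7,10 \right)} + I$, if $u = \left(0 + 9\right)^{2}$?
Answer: $\frac{1}{81} \approx 0.012346$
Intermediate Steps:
$u = 81$ ($u = 9^{2} = 81$)
$L{\left(n,b \right)} = 0$
$I = \frac{1}{81} \approx 0.012346$
$L{\left(7,10 \right)} + I = 0 + \frac{1}{81} = \frac{1}{81}$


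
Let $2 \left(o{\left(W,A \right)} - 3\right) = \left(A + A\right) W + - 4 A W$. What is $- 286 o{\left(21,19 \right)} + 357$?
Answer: $113613$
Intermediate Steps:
$o{\left(W,A \right)} = 3 - A W$ ($o{\left(W,A \right)} = 3 + \frac{\left(A + A\right) W + - 4 A W}{2} = 3 + \frac{2 A W - 4 A W}{2} = 3 + \frac{\left(-2\right) A W}{2} = 3 - A W$)
$- 286 o{\left(21,19 \right)} + 357 = - 286 \left(3 - 19 \cdot 21\right) + 357 = - 286 \left(3 - 399\right) + 357 = \left(-286\right) \left(-396\right) + 357 = 113256 + 357 = 113613$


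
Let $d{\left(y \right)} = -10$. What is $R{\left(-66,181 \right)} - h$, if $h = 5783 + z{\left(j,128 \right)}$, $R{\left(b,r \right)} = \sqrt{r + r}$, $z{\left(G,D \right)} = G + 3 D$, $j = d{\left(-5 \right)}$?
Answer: $-6157 + \sqrt{362} \approx -6138.0$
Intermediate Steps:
$j = -10$
$R{\left(b,r \right)} = \sqrt{2} \sqrt{r}$ ($R{\left(b,r \right)} = \sqrt{2 r} = \sqrt{2} \sqrt{r}$)
$h = 6157$ ($h = 5783 + \left(-10 + 3 \cdot 128\right) = 5783 + \left(-10 + 384\right) = 5783 + 374 = 6157$)
$R{\left(-66,181 \right)} - h = \sqrt{2} \sqrt{181} - 6157 = \sqrt{362} - 6157 = -6157 + \sqrt{362}$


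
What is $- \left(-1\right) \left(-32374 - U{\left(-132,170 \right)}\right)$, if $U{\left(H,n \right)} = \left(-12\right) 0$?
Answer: $-32374$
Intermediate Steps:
$U{\left(H,n \right)} = 0$
$- \left(-1\right) \left(-32374 - U{\left(-132,170 \right)}\right) = - \left(-1\right) \left(-32374 - 0\right) = - \left(-1\right) \left(-32374 + 0\right) = - \left(-1\right) \left(-32374\right) = \left(-1\right) 32374 = -32374$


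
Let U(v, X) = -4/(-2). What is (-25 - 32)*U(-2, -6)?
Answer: -114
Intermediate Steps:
U(v, X) = 2 (U(v, X) = -4*(-½) = 2)
(-25 - 32)*U(-2, -6) = (-25 - 32)*2 = -57*2 = -114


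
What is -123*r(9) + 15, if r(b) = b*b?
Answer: -9948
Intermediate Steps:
r(b) = b**2
-123*r(9) + 15 = -123*9**2 + 15 = -123*81 + 15 = -9963 + 15 = -9948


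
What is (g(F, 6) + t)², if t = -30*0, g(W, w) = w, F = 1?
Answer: 36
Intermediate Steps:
t = 0 (t = -10*0 = 0)
(g(F, 6) + t)² = (6 + 0)² = 6² = 36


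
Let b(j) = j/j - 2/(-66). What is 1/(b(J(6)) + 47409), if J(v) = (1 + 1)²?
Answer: 33/1564531 ≈ 2.1093e-5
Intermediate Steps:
J(v) = 4 (J(v) = 2² = 4)
b(j) = 34/33 (b(j) = 1 - 2*(-1/66) = 1 + 1/33 = 34/33)
1/(b(J(6)) + 47409) = 1/(34/33 + 47409) = 1/(1564531/33) = 33/1564531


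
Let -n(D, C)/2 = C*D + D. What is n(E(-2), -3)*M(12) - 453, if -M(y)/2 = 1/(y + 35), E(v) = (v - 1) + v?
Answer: -21251/47 ≈ -452.15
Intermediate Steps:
E(v) = -1 + 2*v (E(v) = (-1 + v) + v = -1 + 2*v)
M(y) = -2/(35 + y) (M(y) = -2/(y + 35) = -2/(35 + y))
n(D, C) = -2*D - 2*C*D (n(D, C) = -2*(C*D + D) = -2*(D + C*D) = -2*D - 2*C*D)
n(E(-2), -3)*M(12) - 453 = (-2*(-1 + 2*(-2))*(1 - 3))*(-2/(35 + 12)) - 453 = (-2*(-1 - 4)*(-2))*(-2/47) - 453 = (-2*(-5)*(-2))*(-2*1/47) - 453 = -20*(-2/47) - 453 = 40/47 - 453 = -21251/47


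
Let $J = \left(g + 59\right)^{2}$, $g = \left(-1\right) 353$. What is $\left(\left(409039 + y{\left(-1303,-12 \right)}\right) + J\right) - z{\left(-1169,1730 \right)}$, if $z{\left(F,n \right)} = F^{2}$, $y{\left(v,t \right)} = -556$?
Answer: $-871642$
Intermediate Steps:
$g = -353$
$J = 86436$ ($J = \left(-353 + 59\right)^{2} = \left(-294\right)^{2} = 86436$)
$\left(\left(409039 + y{\left(-1303,-12 \right)}\right) + J\right) - z{\left(-1169,1730 \right)} = \left(\left(409039 - 556\right) + 86436\right) - \left(-1169\right)^{2} = \left(408483 + 86436\right) - 1366561 = 494919 - 1366561 = -871642$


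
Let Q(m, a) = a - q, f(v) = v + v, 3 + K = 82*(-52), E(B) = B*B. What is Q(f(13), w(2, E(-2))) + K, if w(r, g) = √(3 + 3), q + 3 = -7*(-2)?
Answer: -4278 + √6 ≈ -4275.5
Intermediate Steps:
E(B) = B²
K = -4267 (K = -3 + 82*(-52) = -3 - 4264 = -4267)
q = 11 (q = -3 - 7*(-2) = -3 + 14 = 11)
w(r, g) = √6
f(v) = 2*v
Q(m, a) = -11 + a (Q(m, a) = a - 1*11 = a - 11 = -11 + a)
Q(f(13), w(2, E(-2))) + K = (-11 + √6) - 4267 = -4278 + √6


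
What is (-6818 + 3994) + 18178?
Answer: 15354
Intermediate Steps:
(-6818 + 3994) + 18178 = -2824 + 18178 = 15354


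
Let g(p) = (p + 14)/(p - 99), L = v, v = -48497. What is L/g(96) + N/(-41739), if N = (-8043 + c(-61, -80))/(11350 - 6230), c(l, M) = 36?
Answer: 207279753251/156716032 ≈ 1322.6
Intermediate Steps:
N = -8007/5120 (N = (-8043 + 36)/(11350 - 6230) = -8007/5120 ≈ -1.5639)
L = -48497
g(p) = (14 + p)/(-99 + p)
L/g(96) + N/(-41739) = -48497*(-99 + 96)/(14 + 96) - 8007/5120/(-41739) = -48497/(110/(-3)) - 8007/5120*(-1/41739) = -48497/((-⅓*110)) + 2669/71234560 = -48497/(-110/3) + 2669/71234560 = -48497*(-3/110) + 2669/71234560 = 145491/110 + 2669/71234560 = 207279753251/156716032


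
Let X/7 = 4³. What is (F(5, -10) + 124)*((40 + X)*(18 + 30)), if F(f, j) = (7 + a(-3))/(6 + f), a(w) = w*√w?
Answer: 32114304/11 - 70272*I*√3/11 ≈ 2.9195e+6 - 11065.0*I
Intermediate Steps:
a(w) = w^(3/2)
X = 448 (X = 7*4³ = 7*64 = 448)
F(f, j) = (7 - 3*I*√3)/(6 + f) (F(f, j) = (7 + (-3)^(3/2))/(6 + f) = (7 - 3*I*√3)/(6 + f))
(F(5, -10) + 124)*((40 + X)*(18 + 30)) = ((7 - 3*I*√3)/(6 + 5) + 124)*((40 + 448)*(18 + 30)) = ((7 - 3*I*√3)/11 + 124)*(488*48) = ((7 - 3*I*√3)/11 + 124)*23424 = ((7/11 - 3*I*√3/11) + 124)*23424 = (1371/11 - 3*I*√3/11)*23424 = 32114304/11 - 70272*I*√3/11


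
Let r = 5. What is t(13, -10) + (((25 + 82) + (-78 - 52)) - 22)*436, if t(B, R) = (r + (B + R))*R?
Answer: -19700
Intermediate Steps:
t(B, R) = R*(5 + B + R) (t(B, R) = (5 + (B + R))*R = (5 + B + R)*R = R*(5 + B + R))
t(13, -10) + (((25 + 82) + (-78 - 52)) - 22)*436 = -10*(5 + 13 - 10) + (((25 + 82) + (-78 - 52)) - 22)*436 = -10*8 + ((107 - 130) - 22)*436 = -80 + (-23 - 22)*436 = -80 - 45*436 = -80 - 19620 = -19700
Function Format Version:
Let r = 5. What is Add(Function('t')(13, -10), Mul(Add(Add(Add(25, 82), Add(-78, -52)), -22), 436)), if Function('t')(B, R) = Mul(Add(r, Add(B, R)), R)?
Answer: -19700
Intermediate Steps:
Function('t')(B, R) = Mul(R, Add(5, B, R)) (Function('t')(B, R) = Mul(Add(5, Add(B, R)), R) = Mul(Add(5, B, R), R) = Mul(R, Add(5, B, R)))
Add(Function('t')(13, -10), Mul(Add(Add(Add(25, 82), Add(-78, -52)), -22), 436)) = Add(Mul(-10, Add(5, 13, -10)), Mul(Add(Add(Add(25, 82), Add(-78, -52)), -22), 436)) = Add(Mul(-10, 8), Mul(Add(Add(107, -130), -22), 436)) = Add(-80, Mul(Add(-23, -22), 436)) = Add(-80, Mul(-45, 436)) = Add(-80, -19620) = -19700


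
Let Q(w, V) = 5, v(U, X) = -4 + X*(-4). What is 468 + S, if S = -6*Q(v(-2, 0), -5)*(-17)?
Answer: 978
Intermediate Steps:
v(U, X) = -4 - 4*X
S = 510 (S = -6*5*(-17) = -30*(-17) = 510)
468 + S = 468 + 510 = 978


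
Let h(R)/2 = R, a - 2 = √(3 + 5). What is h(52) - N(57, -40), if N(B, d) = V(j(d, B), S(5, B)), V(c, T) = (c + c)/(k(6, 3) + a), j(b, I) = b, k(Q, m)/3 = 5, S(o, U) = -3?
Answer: 30584/281 - 160*√2/281 ≈ 108.03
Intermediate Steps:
a = 2 + 2*√2 (a = 2 + √(3 + 5) = 2 + √8 = 2 + 2*√2 ≈ 4.8284)
k(Q, m) = 15 (k(Q, m) = 3*5 = 15)
V(c, T) = 2*c/(17 + 2*√2) (V(c, T) = (c + c)/(15 + (2 + 2*√2)) = (2*c)/(17 + 2*√2) = 2*c/(17 + 2*√2))
h(R) = 2*R
N(B, d) = 34*d/281 - 4*d*√2/281
h(52) - N(57, -40) = 2*52 - ((34/281)*(-40) - 4/281*(-40)*√2) = 104 - (-1360/281 + 160*√2/281) = 104 + (1360/281 - 160*√2/281) = 30584/281 - 160*√2/281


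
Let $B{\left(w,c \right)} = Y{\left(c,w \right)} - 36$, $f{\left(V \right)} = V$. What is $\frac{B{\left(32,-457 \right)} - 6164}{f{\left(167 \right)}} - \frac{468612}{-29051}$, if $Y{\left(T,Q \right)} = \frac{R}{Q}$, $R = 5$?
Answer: $- \frac{3259310617}{155248544} \approx -20.994$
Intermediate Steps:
$Y{\left(T,Q \right)} = \frac{5}{Q}$
$B{\left(w,c \right)} = -36 + \frac{5}{w}$ ($B{\left(w,c \right)} = \frac{5}{w} - 36 = -36 + \frac{5}{w}$)
$\frac{B{\left(32,-457 \right)} - 6164}{f{\left(167 \right)}} - \frac{468612}{-29051} = \frac{\left(-36 + \frac{5}{32}\right) - 6164}{167} - \frac{468612}{-29051} = \left(\left(-36 + 5 \cdot \frac{1}{32}\right) - 6164\right) \frac{1}{167} - - \frac{468612}{29051} = \left(\left(-36 + \frac{5}{32}\right) - 6164\right) \frac{1}{167} + \frac{468612}{29051} = \left(- \frac{1147}{32} - 6164\right) \frac{1}{167} + \frac{468612}{29051} = \left(- \frac{198395}{32}\right) \frac{1}{167} + \frac{468612}{29051} = - \frac{198395}{5344} + \frac{468612}{29051} = - \frac{3259310617}{155248544}$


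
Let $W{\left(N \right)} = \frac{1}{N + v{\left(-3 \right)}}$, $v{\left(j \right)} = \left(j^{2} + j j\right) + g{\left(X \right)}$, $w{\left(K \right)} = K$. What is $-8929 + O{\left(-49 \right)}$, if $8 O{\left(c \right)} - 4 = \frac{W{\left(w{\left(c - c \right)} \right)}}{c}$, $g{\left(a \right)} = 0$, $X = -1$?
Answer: $- \frac{62999497}{7056} \approx -8928.5$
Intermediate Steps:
$v{\left(j \right)} = 2 j^{2}$ ($v{\left(j \right)} = \left(j^{2} + j j\right) + 0 = \left(j^{2} + j^{2}\right) + 0 = 2 j^{2} + 0 = 2 j^{2}$)
$W{\left(N \right)} = \frac{1}{18 + N}$ ($W{\left(N \right)} = \frac{1}{N + 2 \left(-3\right)^{2}} = \frac{1}{N + 2 \cdot 9} = \frac{1}{N + 18} = \frac{1}{18 + N}$)
$O{\left(c \right)} = \frac{1}{2} + \frac{1}{144 c}$ ($O{\left(c \right)} = \frac{1}{2} + \frac{\frac{1}{18 + \left(c - c\right)} \frac{1}{c}}{8} = \frac{1}{2} + \frac{\frac{1}{18 + 0} \frac{1}{c}}{8} = \frac{1}{2} + \frac{\frac{1}{18} \frac{1}{c}}{8} = \frac{1}{2} + \frac{1}{144 c}$)
$-8929 + O{\left(-49 \right)} = -8929 + \frac{1 + 72 \left(-49\right)}{144 \left(-49\right)} = -8929 + \frac{1}{144} \left(- \frac{1}{49}\right) \left(1 - 3528\right) = -8929 + \frac{1}{144} \left(- \frac{1}{49}\right) \left(-3527\right) = -8929 + \frac{3527}{7056} = - \frac{62999497}{7056}$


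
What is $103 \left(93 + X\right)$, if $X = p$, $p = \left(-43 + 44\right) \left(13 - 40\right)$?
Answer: $6798$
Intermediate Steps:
$p = -27$ ($p = 1 \left(-27\right) = -27$)
$X = -27$
$103 \left(93 + X\right) = 103 \left(93 - 27\right) = 103 \cdot 66 = 6798$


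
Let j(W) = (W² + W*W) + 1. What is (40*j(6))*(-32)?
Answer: -93440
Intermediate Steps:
j(W) = 1 + 2*W² (j(W) = (W² + W²) + 1 = 2*W² + 1 = 1 + 2*W²)
(40*j(6))*(-32) = (40*(1 + 2*6²))*(-32) = (40*(1 + 2*36))*(-32) = (40*(1 + 72))*(-32) = (40*73)*(-32) = 2920*(-32) = -93440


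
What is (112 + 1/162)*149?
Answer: 2703605/162 ≈ 16689.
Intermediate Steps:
(112 + 1/162)*149 = (18145/162)*149 = 2703605/162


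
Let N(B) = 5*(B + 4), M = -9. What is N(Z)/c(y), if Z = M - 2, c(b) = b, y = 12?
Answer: -35/12 ≈ -2.9167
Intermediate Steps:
Z = -11 (Z = -9 - 2 = -11)
N(B) = 20 + 5*B (N(B) = 5*(4 + B) = 20 + 5*B)
N(Z)/c(y) = (20 + 5*(-11))/12 = (20 - 55)/12 = (1/12)*(-35) = -35/12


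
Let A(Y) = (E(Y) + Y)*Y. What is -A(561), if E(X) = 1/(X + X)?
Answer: -629443/2 ≈ -3.1472e+5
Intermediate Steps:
E(X) = 1/(2*X)
A(Y) = Y*(Y + 1/(2*Y)) (A(Y) = (1/(2*Y) + Y)*Y = (Y + 1/(2*Y))*Y = Y*(Y + 1/(2*Y)))
-A(561) = -(½ + 561²) = -(½ + 314721) = -1*629443/2 = -629443/2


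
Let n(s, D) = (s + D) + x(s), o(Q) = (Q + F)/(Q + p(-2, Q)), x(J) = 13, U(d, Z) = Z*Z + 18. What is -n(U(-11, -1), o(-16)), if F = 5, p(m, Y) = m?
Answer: -587/18 ≈ -32.611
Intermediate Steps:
U(d, Z) = 18 + Z**2 (U(d, Z) = Z**2 + 18 = 18 + Z**2)
o(Q) = (5 + Q)/(-2 + Q) (o(Q) = (Q + 5)/(Q - 2) = (5 + Q)/(-2 + Q))
n(s, D) = 13 + D + s (n(s, D) = (s + D) + 13 = (D + s) + 13 = 13 + D + s)
-n(U(-11, -1), o(-16)) = -(13 + (5 - 16)/(-2 - 16) + (18 + (-1)**2)) = -(13 - 11/(-18) + (18 + 1)) = -(13 - 1/18*(-11) + 19) = -(13 + 11/18 + 19) = -1*587/18 = -587/18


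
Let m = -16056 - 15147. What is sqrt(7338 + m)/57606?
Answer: I*sqrt(23865)/57606 ≈ 0.0026817*I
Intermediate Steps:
m = -31203
sqrt(7338 + m)/57606 = sqrt(7338 - 31203)/57606 = sqrt(-23865)*(1/57606) = (I*sqrt(23865))*(1/57606) = I*sqrt(23865)/57606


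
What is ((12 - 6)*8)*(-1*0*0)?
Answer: 0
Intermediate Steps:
((12 - 6)*8)*(-1*0*0) = (6*8)*(0*0) = 48*0 = 0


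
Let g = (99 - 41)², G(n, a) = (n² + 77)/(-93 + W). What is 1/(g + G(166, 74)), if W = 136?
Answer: 43/172285 ≈ 0.00024959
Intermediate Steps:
G(n, a) = 77/43 + n²/43 (G(n, a) = (n² + 77)/(-93 + 136) = (77 + n²)/43 = (77 + n²)*(1/43) = 77/43 + n²/43)
g = 3364 (g = 58² = 3364)
1/(g + G(166, 74)) = 1/(3364 + (77/43 + (1/43)*166²)) = 1/(3364 + (77/43 + (1/43)*27556)) = 1/(3364 + (77/43 + 27556/43)) = 1/(3364 + 27633/43) = 1/(172285/43) = 43/172285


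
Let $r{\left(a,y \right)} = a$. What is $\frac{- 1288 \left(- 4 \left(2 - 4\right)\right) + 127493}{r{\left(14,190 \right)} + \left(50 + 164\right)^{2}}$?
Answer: $\frac{13021}{5090} \approx 2.5582$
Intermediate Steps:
$\frac{- 1288 \left(- 4 \left(2 - 4\right)\right) + 127493}{r{\left(14,190 \right)} + \left(50 + 164\right)^{2}} = \frac{- 1288 \left(- 4 \left(2 - 4\right)\right) + 127493}{14 + \left(50 + 164\right)^{2}} = \frac{- 1288 \left(\left(-4\right) \left(-2\right)\right) + 127493}{14 + 214^{2}} = \frac{\left(-1288\right) 8 + 127493}{14 + 45796} = \frac{-10304 + 127493}{45810} = 117189 \cdot \frac{1}{45810} = \frac{13021}{5090}$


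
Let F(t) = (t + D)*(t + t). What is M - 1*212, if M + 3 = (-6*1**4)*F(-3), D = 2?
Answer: -251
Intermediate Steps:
F(t) = 2*t*(2 + t) (F(t) = (t + 2)*(t + t) = (2 + t)*(2*t) = 2*t*(2 + t))
M = -39 (M = -3 + (-6*1**4)*(2*(-3)*(2 - 3)) = -3 + (-6*1)*(2*(-3)*(-1)) = -3 - 6*6 = -3 - 36 = -39)
M - 1*212 = -39 - 1*212 = -39 - 212 = -251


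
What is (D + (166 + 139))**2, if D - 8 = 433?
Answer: 556516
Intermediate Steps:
D = 441 (D = 8 + 433 = 441)
(D + (166 + 139))**2 = (441 + (166 + 139))**2 = (441 + 305)**2 = 746**2 = 556516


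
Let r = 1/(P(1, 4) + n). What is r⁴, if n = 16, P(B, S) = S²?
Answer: 1/1048576 ≈ 9.5367e-7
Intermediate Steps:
r = 1/32 (r = 1/(4² + 16) = 1/(16 + 16) = 1/32 ≈ 0.031250)
r⁴ = (1/32)⁴ = 1/1048576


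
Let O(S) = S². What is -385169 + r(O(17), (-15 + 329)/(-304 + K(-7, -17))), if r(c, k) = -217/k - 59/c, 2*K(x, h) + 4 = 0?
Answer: -17466687211/45373 ≈ -3.8496e+5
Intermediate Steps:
K(x, h) = -2 (K(x, h) = -2 + (½)*0 = -2 + 0 = -2)
-385169 + r(O(17), (-15 + 329)/(-304 + K(-7, -17))) = -385169 + (-217*(-304 - 2)/(-15 + 329) - 59/(17²)) = -385169 + (-217/(314/(-306)) - 59/289) = -385169 + (-217/(314*(-1/306)) - 59*1/289) = -385169 + (-217/(-157/153) - 59/289) = -385169 + (-217*(-153/157) - 59/289) = -385169 + (33201/157 - 59/289) = -385169 + 9585826/45373 = -17466687211/45373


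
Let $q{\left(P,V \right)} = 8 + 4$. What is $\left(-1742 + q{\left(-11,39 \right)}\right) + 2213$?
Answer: $483$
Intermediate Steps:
$q{\left(P,V \right)} = 12$
$\left(-1742 + q{\left(-11,39 \right)}\right) + 2213 = \left(-1742 + 12\right) + 2213 = -1730 + 2213 = 483$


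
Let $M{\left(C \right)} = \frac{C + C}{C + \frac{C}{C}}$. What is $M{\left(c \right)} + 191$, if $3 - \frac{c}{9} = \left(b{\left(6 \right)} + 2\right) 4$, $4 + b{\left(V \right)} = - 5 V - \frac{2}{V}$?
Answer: $\frac{115027}{596} \approx 193.0$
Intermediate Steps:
$b{\left(V \right)} = -4 - 5 V - \frac{2}{V}$ ($b{\left(V \right)} = -4 - \left(\frac{2}{V} + 5 V\right) = -4 - 5 V - \frac{2}{V}$)
$c = 1191$ ($c = 27 - 9 \left(\left(-4 - 30 - \frac{2}{6}\right) + 2\right) 4 = 27 - 9 \left(\left(-4 - 30 - \frac{1}{3}\right) + 2\right) 4 = 27 - 9 \left(- \frac{103}{3} + 2\right) 4 = 27 - 9 \left(\left(- \frac{97}{3}\right) 4\right) = 27 - -1164 = 27 + 1164 = 1191$)
$M{\left(C \right)} = \frac{2 C}{1 + C}$ ($M{\left(C \right)} = \frac{2 C}{C + 1} = \frac{2 C}{1 + C}$)
$M{\left(c \right)} + 191 = 2 \cdot 1191 \frac{1}{1 + 1191} + 191 = 2 \cdot 1191 \cdot \frac{1}{1192} + 191 = \frac{1191}{596} + 191 = \frac{115027}{596}$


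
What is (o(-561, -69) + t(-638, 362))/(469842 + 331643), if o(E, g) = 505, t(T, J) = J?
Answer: 867/801485 ≈ 0.0010817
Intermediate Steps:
(o(-561, -69) + t(-638, 362))/(469842 + 331643) = (505 + 362)/(469842 + 331643) = 867/801485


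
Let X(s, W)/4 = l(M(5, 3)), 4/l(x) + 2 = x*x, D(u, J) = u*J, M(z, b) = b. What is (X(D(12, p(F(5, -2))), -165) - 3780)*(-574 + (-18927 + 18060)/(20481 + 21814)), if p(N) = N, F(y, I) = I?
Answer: 58364785588/26915 ≈ 2.1685e+6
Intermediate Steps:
D(u, J) = J*u
l(x) = 4/(-2 + x²) (l(x) = 4/(-2 + x*x) = 4/(-2 + x²))
X(s, W) = 16/7 (X(s, W) = 4*(4/(-2 + 3²)) = 4*(4/(-2 + 9)) = 4*(4/7) = 16/7)
(X(D(12, p(F(5, -2))), -165) - 3780)*(-574 + (-18927 + 18060)/(20481 + 21814)) = (16/7 - 3780)*(-574 + (-18927 + 18060)/(20481 + 21814)) = -26444*(-574 - 867/42295)/7 = -26444/7*(-24278197/42295) = 58364785588/26915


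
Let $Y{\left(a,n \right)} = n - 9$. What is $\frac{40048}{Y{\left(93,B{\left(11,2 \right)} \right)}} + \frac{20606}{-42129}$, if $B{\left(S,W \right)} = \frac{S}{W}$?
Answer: $- \frac{3374508626}{294903} \approx -11443.0$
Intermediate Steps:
$Y{\left(a,n \right)} = -9 + n$
$\frac{40048}{Y{\left(93,B{\left(11,2 \right)} \right)}} + \frac{20606}{-42129} = \frac{40048}{-9 + \frac{11}{2}} + \frac{20606}{-42129} = \frac{40048}{-9 + 11 \cdot \frac{1}{2}} + 20606 \left(- \frac{1}{42129}\right) = \frac{40048}{-9 + \frac{11}{2}} - \frac{20606}{42129} = \frac{40048}{- \frac{7}{2}} - \frac{20606}{42129} = 40048 \left(- \frac{2}{7}\right) - \frac{20606}{42129} = - \frac{80096}{7} - \frac{20606}{42129} = - \frac{3374508626}{294903}$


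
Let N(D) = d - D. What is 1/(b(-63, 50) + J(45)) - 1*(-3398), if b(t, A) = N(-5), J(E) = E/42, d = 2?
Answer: 383988/113 ≈ 3398.1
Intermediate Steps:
J(E) = E/42 (J(E) = E*(1/42) = E/42)
N(D) = 2 - D
b(t, A) = 7 (b(t, A) = 2 - 1*(-5) = 2 + 5 = 7)
1/(b(-63, 50) + J(45)) - 1*(-3398) = 1/(7 + (1/42)*45) - 1*(-3398) = 1/(7 + 15/14) + 3398 = 1/(113/14) + 3398 = 14/113 + 3398 = 383988/113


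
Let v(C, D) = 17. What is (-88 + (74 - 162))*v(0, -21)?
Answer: -2992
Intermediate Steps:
(-88 + (74 - 162))*v(0, -21) = (-88 + (74 - 162))*17 = (-88 - 88)*17 = -176*17 = -2992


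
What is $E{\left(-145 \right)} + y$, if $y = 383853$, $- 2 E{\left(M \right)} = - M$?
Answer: $\frac{767561}{2} \approx 3.8378 \cdot 10^{5}$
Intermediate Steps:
$E{\left(M \right)} = \frac{M}{2}$ ($E{\left(M \right)} = - \frac{\left(-1\right) M}{2} = \frac{M}{2}$)
$E{\left(-145 \right)} + y = \frac{1}{2} \left(-145\right) + 383853 = - \frac{145}{2} + 383853 = \frac{767561}{2}$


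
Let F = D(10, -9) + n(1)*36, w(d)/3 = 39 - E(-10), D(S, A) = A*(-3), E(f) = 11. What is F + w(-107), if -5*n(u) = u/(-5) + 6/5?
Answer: 519/5 ≈ 103.80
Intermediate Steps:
n(u) = -6/25 + u/25 (n(u) = -(u/(-5) + 6/5)/5 = -(u*(-⅕) + 6*(⅕))/5 = -(-u/5 + 6/5)/5 = -(6/5 - u/5)/5 = -6/25 + u/25)
D(S, A) = -3*A
w(d) = 84 (w(d) = 3*(39 - 1*11) = 3*(39 - 11) = 3*28 = 84)
F = 99/5 (F = -3*(-9) + (-6/25 + (1/25)*1)*36 = 27 + (-6/25 + 1/25)*36 = 27 - ⅕*36 = 27 - 36/5 = 99/5 ≈ 19.800)
F + w(-107) = 99/5 + 84 = 519/5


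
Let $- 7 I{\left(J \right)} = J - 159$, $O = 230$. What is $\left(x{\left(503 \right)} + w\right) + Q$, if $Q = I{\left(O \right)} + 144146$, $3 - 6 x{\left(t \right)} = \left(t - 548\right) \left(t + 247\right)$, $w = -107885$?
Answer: $\frac{586269}{14} \approx 41876.0$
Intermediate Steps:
$I{\left(J \right)} = \frac{159}{7} - \frac{J}{7}$ ($I{\left(J \right)} = - \frac{J - 159}{7} = - \frac{-159 + J}{7} = \frac{159}{7} - \frac{J}{7}$)
$x{\left(t \right)} = \frac{1}{2} - \frac{\left(-548 + t\right) \left(247 + t\right)}{6}$ ($x{\left(t \right)} = \frac{1}{2} - \frac{\left(t - 548\right) \left(t + 247\right)}{6} = \frac{1}{2} - \frac{\left(-548 + t\right) \left(247 + t\right)}{6}$)
$Q = \frac{1008951}{7}$ ($Q = \left(\frac{159}{7} - \frac{230}{7}\right) + 144146 = - \frac{71}{7} + 144146 = \frac{1008951}{7} \approx 1.4414 \cdot 10^{5}$)
$\left(x{\left(503 \right)} + w\right) + Q = \left(\left(\frac{135359}{6} - \frac{503^{2}}{6} + \frac{301}{6} \cdot 503\right) - 107885\right) + \frac{1008951}{7} = \left(\left(\frac{135359}{6} - \frac{253009}{6} + \frac{151403}{6}\right) - 107885\right) + \frac{1008951}{7} = \left(\frac{11251}{2} - 107885\right) + \frac{1008951}{7} = - \frac{204519}{2} + \frac{1008951}{7} = \frac{586269}{14}$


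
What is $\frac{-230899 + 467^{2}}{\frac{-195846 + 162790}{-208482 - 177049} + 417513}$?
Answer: $- \frac{4938652110}{160964237459} \approx -0.030682$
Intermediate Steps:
$\frac{-230899 + 467^{2}}{\frac{-195846 + 162790}{-208482 - 177049} + 417513} = \frac{-230899 + 218089}{- \frac{33056}{-385531} + 417513} = - \frac{12810}{\left(-33056\right) \left(- \frac{1}{385531}\right) + 417513} = - \frac{12810}{\frac{33056}{385531} + 417513} = - \frac{12810}{\frac{160964237459}{385531}} = \left(-12810\right) \frac{385531}{160964237459} = - \frac{4938652110}{160964237459}$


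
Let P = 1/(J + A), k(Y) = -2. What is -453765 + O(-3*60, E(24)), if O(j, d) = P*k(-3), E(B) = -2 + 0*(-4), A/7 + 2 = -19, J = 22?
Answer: -56720623/125 ≈ -4.5377e+5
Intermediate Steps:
A = -147 (A = -14 + 7*(-19) = -14 - 133 = -147)
P = -1/125 (P = 1/(22 - 147) = 1/(-125) = -1/125 ≈ -0.0080000)
E(B) = -2 (E(B) = -2 + 0 = -2)
O(j, d) = 2/125 (O(j, d) = -1/125*(-2) = 2/125)
-453765 + O(-3*60, E(24)) = -453765 + 2/125 = -56720623/125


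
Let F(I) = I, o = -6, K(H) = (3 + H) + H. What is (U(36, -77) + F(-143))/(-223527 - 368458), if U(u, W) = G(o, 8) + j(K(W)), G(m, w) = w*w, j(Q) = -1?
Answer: 16/118397 ≈ 0.00013514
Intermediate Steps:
K(H) = 3 + 2*H
G(m, w) = w²
U(u, W) = 63 (U(u, W) = 8² - 1 = 64 - 1 = 63)
(U(36, -77) + F(-143))/(-223527 - 368458) = (63 - 143)/(-223527 - 368458) = -80/(-591985) = -80*(-1/591985) = 16/118397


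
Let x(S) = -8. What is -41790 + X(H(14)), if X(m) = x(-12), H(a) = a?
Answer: -41798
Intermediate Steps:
X(m) = -8
-41790 + X(H(14)) = -41790 - 8 = -41798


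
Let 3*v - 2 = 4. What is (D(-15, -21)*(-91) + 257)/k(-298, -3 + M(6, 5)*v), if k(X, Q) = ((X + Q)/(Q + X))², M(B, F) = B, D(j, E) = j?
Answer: 1622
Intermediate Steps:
v = 2 (v = ⅔ + (⅓)*4 = ⅔ + 4/3 = 2)
k(X, Q) = 1 (k(X, Q) = ((Q + X)/(Q + X))² = 1² = 1)
(D(-15, -21)*(-91) + 257)/k(-298, -3 + M(6, 5)*v) = (-15*(-91) + 257)/1 = (1365 + 257)*1 = 1622*1 = 1622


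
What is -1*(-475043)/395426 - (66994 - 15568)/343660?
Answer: 17864762488/16986512395 ≈ 1.0517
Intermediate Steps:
-1*(-475043)/395426 - (66994 - 15568)/343660 = 475043*(1/395426) - 1*51426*(1/343660) = 475043/395426 - 51426*1/343660 = 475043/395426 - 25713/171830 = 17864762488/16986512395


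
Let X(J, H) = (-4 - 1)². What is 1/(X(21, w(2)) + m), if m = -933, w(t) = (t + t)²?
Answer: -1/908 ≈ -0.0011013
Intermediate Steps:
w(t) = 4*t² (w(t) = (2*t)² = 4*t²)
X(J, H) = 25 (X(J, H) = (-5)² = 25)
1/(X(21, w(2)) + m) = 1/(25 - 933) = 1/(-908) = -1/908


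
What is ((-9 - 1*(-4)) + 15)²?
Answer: 100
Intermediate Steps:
((-9 - 1*(-4)) + 15)² = ((-9 + 4) + 15)² = (-5 + 15)² = 10² = 100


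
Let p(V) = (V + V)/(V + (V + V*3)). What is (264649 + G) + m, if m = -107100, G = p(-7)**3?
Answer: 19693633/125 ≈ 1.5755e+5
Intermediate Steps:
p(V) = 2/5 (p(V) = (2*V)/(V + (V + 3*V)) = (2*V)/(V + 4*V) = (2*V)/((5*V)) = (2*V)*(1/(5*V)) = 2/5)
G = 8/125 (G = (2/5)**3 = 8/125 ≈ 0.064000)
(264649 + G) + m = (264649 + 8/125) - 107100 = 33081133/125 - 107100 = 19693633/125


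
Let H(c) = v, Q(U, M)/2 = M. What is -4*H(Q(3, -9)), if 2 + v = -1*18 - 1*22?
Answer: 168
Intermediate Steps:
Q(U, M) = 2*M
v = -42 (v = -2 + (-1*18 - 1*22) = -2 + (-18 - 22) = -2 - 40 = -42)
H(c) = -42
-4*H(Q(3, -9)) = -4*(-42) = 168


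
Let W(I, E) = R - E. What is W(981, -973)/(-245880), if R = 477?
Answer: -145/24588 ≈ -0.0058972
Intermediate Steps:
W(I, E) = 477 - E
W(981, -973)/(-245880) = (477 - 1*(-973))/(-245880) = (477 + 973)*(-1/245880) = 1450*(-1/245880) = -145/24588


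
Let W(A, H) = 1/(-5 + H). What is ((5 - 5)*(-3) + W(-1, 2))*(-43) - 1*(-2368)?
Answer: 7147/3 ≈ 2382.3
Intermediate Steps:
((5 - 5)*(-3) + W(-1, 2))*(-43) - 1*(-2368) = ((5 - 5)*(-3) + 1/(-5 + 2))*(-43) - 1*(-2368) = (0*(-3) + 1/(-3))*(-43) + 2368 = (0 - ⅓)*(-43) + 2368 = -⅓*(-43) + 2368 = 43/3 + 2368 = 7147/3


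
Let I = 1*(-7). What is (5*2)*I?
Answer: -70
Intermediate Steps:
I = -7
(5*2)*I = (5*2)*(-7) = 10*(-7) = -70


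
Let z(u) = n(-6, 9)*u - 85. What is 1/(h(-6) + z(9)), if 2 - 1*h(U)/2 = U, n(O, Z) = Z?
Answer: 1/12 ≈ 0.083333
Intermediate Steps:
h(U) = 4 - 2*U
z(u) = -85 + 9*u (z(u) = 9*u - 85 = -85 + 9*u)
1/(h(-6) + z(9)) = 1/((4 - 2*(-6)) + (-85 + 9*9)) = 1/((4 + 12) + (-85 + 81)) = 1/(16 - 4) = 1/12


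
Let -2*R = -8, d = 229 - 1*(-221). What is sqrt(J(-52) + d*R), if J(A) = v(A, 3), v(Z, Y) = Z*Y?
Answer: 2*sqrt(411) ≈ 40.546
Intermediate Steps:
d = 450 (d = 229 + 221 = 450)
R = 4 (R = -1/2*(-8) = 4)
v(Z, Y) = Y*Z
J(A) = 3*A
sqrt(J(-52) + d*R) = sqrt(3*(-52) + 450*4) = sqrt(-156 + 1800) = sqrt(1644) = 2*sqrt(411)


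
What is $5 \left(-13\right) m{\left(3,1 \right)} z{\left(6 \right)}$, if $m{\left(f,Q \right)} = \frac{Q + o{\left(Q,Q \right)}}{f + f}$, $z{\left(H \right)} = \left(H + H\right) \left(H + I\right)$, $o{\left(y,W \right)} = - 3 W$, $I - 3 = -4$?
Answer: $1300$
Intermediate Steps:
$I = -1$ ($I = 3 - 4 = -1$)
$z{\left(H \right)} = 2 H \left(-1 + H\right)$ ($z{\left(H \right)} = \left(H + H\right) \left(H - 1\right) = 2 H \left(-1 + H\right)$)
$m{\left(f,Q \right)} = - \frac{Q}{f}$ ($m{\left(f,Q \right)} = \frac{Q - 3 Q}{f + f} = \frac{\left(-2\right) Q}{2 f} = - 2 Q \frac{1}{2 f} = - \frac{Q}{f}$)
$5 \left(-13\right) m{\left(3,1 \right)} z{\left(6 \right)} = 5 \left(-13\right) \left(\left(-1\right) 1 \cdot \frac{1}{3}\right) 2 \cdot 6 \left(-1 + 6\right) = - 65 \left(\left(-1\right) 1 \cdot \frac{1}{3}\right) 2 \cdot 6 \cdot 5 = \left(-65\right) \left(- \frac{1}{3}\right) 60 = \frac{65}{3} \cdot 60 = 1300$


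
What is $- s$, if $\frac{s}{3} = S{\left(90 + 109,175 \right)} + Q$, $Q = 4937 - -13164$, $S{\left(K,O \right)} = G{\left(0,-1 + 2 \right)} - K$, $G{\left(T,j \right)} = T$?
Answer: $-53706$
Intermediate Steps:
$S{\left(K,O \right)} = - K$ ($S{\left(K,O \right)} = 0 - K = - K$)
$Q = 18101$ ($Q = 4937 + 13164 = 18101$)
$s = 53706$ ($s = 3 \left(- (90 + 109) + 18101\right) = 3 \left(\left(-1\right) 199 + 18101\right) = 3 \left(-199 + 18101\right) = 3 \cdot 17902 = 53706$)
$- s = \left(-1\right) 53706 = -53706$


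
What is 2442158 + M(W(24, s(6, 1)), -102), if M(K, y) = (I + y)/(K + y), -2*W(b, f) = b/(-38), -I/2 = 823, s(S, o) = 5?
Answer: 51285679/21 ≈ 2.4422e+6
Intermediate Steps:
I = -1646 (I = -2*823 = -1646)
W(b, f) = b/76 (W(b, f) = -b/(2*(-38)) = -b*(-1)/(2*38) = -(-1)*b/76 = b/76)
M(K, y) = (-1646 + y)/(K + y)
2442158 + M(W(24, s(6, 1)), -102) = 2442158 + (-1646 - 102)/((1/76)*24 - 102) = 2442158 - 1748/(6/19 - 102) = 2442158 - 1748/(-1932/19) = 2442158 - 19/1932*(-1748) = 2442158 + 361/21 = 51285679/21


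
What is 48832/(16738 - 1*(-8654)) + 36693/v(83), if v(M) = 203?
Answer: 58851347/322161 ≈ 182.68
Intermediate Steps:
48832/(16738 - 1*(-8654)) + 36693/v(83) = 48832/(16738 - 1*(-8654)) + 36693/203 = 48832/(16738 + 8654) + 36693*(1/203) = 48832/25392 + 36693/203 = 48832*(1/25392) + 36693/203 = 3052/1587 + 36693/203 = 58851347/322161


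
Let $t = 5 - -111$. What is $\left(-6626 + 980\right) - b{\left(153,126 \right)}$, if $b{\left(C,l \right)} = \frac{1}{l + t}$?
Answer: $- \frac{1366333}{242} \approx -5646.0$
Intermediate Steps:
$t = 116$ ($t = 5 + 111 = 116$)
$b{\left(C,l \right)} = \frac{1}{116 + l}$ ($b{\left(C,l \right)} = \frac{1}{l + 116} = \frac{1}{116 + l}$)
$\left(-6626 + 980\right) - b{\left(153,126 \right)} = \left(-6626 + 980\right) - \frac{1}{116 + 126} = -5646 - \frac{1}{242} = - \frac{1366333}{242}$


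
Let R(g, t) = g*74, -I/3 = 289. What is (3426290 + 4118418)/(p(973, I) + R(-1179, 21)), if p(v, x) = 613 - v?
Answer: -3772354/43803 ≈ -86.121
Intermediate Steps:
I = -867 (I = -3*289 = -867)
R(g, t) = 74*g
(3426290 + 4118418)/(p(973, I) + R(-1179, 21)) = (3426290 + 4118418)/((613 - 1*973) + 74*(-1179)) = 7544708/((613 - 973) - 87246) = 7544708/(-360 - 87246) = 7544708/(-87606) = 7544708*(-1/87606) = -3772354/43803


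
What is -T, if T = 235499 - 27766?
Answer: -207733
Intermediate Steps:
T = 207733
-T = -1*207733 = -207733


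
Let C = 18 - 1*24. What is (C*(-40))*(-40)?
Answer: -9600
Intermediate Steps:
C = -6 (C = 18 - 24 = -6)
(C*(-40))*(-40) = -6*(-40)*(-40) = 240*(-40) = -9600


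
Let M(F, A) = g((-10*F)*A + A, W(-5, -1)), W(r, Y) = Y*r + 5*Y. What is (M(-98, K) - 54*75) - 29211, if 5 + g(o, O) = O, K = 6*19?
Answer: -33266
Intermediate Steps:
W(r, Y) = 5*Y + Y*r
K = 114
g(o, O) = -5 + O
M(F, A) = -5 (M(F, A) = -5 - (5 - 5) = -5 - 1*0 = -5 + 0 = -5)
(M(-98, K) - 54*75) - 29211 = (-5 - 54*75) - 29211 = (-5 - 4050) - 29211 = -4055 - 29211 = -33266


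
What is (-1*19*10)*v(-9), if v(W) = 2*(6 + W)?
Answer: 1140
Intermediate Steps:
v(W) = 12 + 2*W
(-1*19*10)*v(-9) = (-1*19*10)*(12 + 2*(-9)) = (-19*10)*(12 - 18) = -190*(-6) = 1140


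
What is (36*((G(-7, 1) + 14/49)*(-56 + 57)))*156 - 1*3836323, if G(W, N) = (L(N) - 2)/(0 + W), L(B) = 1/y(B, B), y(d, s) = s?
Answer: -26837413/7 ≈ -3.8339e+6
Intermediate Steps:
L(B) = 1/B
G(W, N) = (-2 + 1/N)/W (G(W, N) = (1/N - 2)/(0 + W) = (-2 + 1/N)/W)
(36*((G(-7, 1) + 14/49)*(-56 + 57)))*156 - 1*3836323 = (36*(((1 - 2*1)/(1*(-7)) + 14/49)*(-56 + 57)))*156 - 1*3836323 = (36*((1*(-⅐)*(1 - 2) + 14*(1/49))*1))*156 - 3836323 = (36*((1*(-⅐)*(-1) + 2/7)*1))*156 - 3836323 = (36*((⅐ + 2/7)*1))*156 - 3836323 = (36*((3/7)*1))*156 - 3836323 = (36*(3/7))*156 - 3836323 = (108/7)*156 - 3836323 = 16848/7 - 3836323 = -26837413/7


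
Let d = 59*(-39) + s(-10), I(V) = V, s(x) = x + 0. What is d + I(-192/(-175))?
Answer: -404233/175 ≈ -2309.9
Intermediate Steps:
s(x) = x
d = -2311 (d = 59*(-39) - 10 = -2301 - 10 = -2311)
d + I(-192/(-175)) = -2311 - 192/(-175) = -2311 - 192*(-1/175) = -2311 + 192/175 = -404233/175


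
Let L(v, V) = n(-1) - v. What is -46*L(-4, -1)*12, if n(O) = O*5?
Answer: 552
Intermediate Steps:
n(O) = 5*O
L(v, V) = -5 - v (L(v, V) = 5*(-1) - v = -5 - v)
-46*L(-4, -1)*12 = -46*(-5 - 1*(-4))*12 = -46*(-5 + 4)*12 = -46*(-1)*12 = 46*12 = 552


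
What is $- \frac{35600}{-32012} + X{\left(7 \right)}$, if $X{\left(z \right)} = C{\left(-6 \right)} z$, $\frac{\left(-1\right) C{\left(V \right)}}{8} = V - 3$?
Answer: $\frac{4042412}{8003} \approx 505.11$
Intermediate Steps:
$C{\left(V \right)} = 24 - 8 V$ ($C{\left(V \right)} = - 8 \left(V - 3\right) = - 8 \left(-3 + V\right) = 24 - 8 V$)
$X{\left(z \right)} = 72 z$ ($X{\left(z \right)} = \left(24 - -48\right) z = \left(24 + 48\right) z = 72 z$)
$- \frac{35600}{-32012} + X{\left(7 \right)} = - \frac{35600}{-32012} + 72 \cdot 7 = \left(-35600\right) \left(- \frac{1}{32012}\right) + 504 = \frac{8900}{8003} + 504 = \frac{4042412}{8003}$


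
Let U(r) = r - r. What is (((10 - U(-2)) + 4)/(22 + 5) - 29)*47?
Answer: -36143/27 ≈ -1338.6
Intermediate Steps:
U(r) = 0
(((10 - U(-2)) + 4)/(22 + 5) - 29)*47 = (((10 - 1*0) + 4)/(22 + 5) - 29)*47 = (((10 + 0) + 4)/27 - 29)*47 = ((10 + 4)*(1/27) - 29)*47 = (14*(1/27) - 29)*47 = (14/27 - 29)*47 = -769/27*47 = -36143/27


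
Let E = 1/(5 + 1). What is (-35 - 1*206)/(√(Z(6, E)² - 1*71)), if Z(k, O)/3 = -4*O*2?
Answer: 241*I*√55/55 ≈ 32.496*I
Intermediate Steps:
E = ⅙ (E = 1/6 = ⅙ ≈ 0.16667)
Z(k, O) = -24*O (Z(k, O) = 3*(-4*O*2) = 3*(-8*O) = -24*O)
(-35 - 1*206)/(√(Z(6, E)² - 1*71)) = (-35 - 1*206)/(√((-24*⅙)² - 1*71)) = (-35 - 206)/(√((-4)² - 71)) = -241/√(16 - 71) = -241*(-I*√55/55) = -(-241)*I*√55/55 = 241*I*√55/55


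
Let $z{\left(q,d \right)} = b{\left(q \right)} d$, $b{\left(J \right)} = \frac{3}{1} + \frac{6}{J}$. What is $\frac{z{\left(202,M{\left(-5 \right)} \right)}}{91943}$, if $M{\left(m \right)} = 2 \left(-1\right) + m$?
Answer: $- \frac{2142}{9286243} \approx -0.00023066$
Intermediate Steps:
$M{\left(m \right)} = -2 + m$
$b{\left(J \right)} = 3 + \frac{6}{J}$ ($b{\left(J \right)} = 3 \cdot 1 + \frac{6}{J} = 3 + \frac{6}{J}$)
$z{\left(q,d \right)} = d \left(3 + \frac{6}{q}\right)$ ($z{\left(q,d \right)} = \left(3 + \frac{6}{q}\right) d = d \left(3 + \frac{6}{q}\right)$)
$\frac{z{\left(202,M{\left(-5 \right)} \right)}}{91943} = \frac{3 \left(-2 - 5\right) \frac{1}{202} \left(2 + 202\right)}{91943} = 3 \left(-7\right) \frac{1}{202} \cdot 204 \cdot \frac{1}{91943} = \left(- \frac{2142}{101}\right) \frac{1}{91943} = - \frac{2142}{9286243}$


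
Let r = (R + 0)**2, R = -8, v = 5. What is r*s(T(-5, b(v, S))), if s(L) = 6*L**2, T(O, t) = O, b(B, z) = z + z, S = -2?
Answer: 9600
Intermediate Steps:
b(B, z) = 2*z
r = 64 (r = (-8 + 0)**2 = (-8)**2 = 64)
r*s(T(-5, b(v, S))) = 64*(6*(-5)**2) = 64*(6*25) = 64*150 = 9600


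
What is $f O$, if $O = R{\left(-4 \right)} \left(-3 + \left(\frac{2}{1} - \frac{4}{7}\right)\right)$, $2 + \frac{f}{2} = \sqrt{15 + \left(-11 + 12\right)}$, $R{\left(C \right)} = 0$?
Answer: $0$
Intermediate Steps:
$f = 4$ ($f = -4 + 2 \sqrt{15 + \left(-11 + 12\right)} = -4 + 2 \sqrt{15 + 1} = -4 + 2 \sqrt{16} = -4 + 2 \cdot 4 = -4 + 8 = 4$)
$O = 0$ ($O = 0 \left(-3 + \left(\frac{2}{1} - \frac{4}{7}\right)\right) = 0 \left(-3 + \left(2 \cdot 1 - \frac{4}{7}\right)\right) = 0 \left(-3 + \left(2 - \frac{4}{7}\right)\right) = 0 \left(-3 + \frac{10}{7}\right) = 0 \left(- \frac{11}{7}\right) = 0$)
$f O = 4 \cdot 0 = 0$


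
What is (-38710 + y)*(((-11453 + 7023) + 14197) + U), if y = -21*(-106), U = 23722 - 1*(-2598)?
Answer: -1316598108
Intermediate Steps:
U = 26320 (U = 23722 + 2598 = 26320)
y = 2226
(-38710 + y)*(((-11453 + 7023) + 14197) + U) = (-38710 + 2226)*(((-11453 + 7023) + 14197) + 26320) = -36484*((-4430 + 14197) + 26320) = -36484*(9767 + 26320) = -36484*36087 = -1316598108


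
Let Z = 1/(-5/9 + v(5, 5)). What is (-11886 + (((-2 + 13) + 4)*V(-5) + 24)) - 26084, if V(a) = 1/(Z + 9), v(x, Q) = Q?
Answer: -4667158/123 ≈ -37944.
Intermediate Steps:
Z = 9/40 (Z = 1/(-5/9 + 5) = 1/(40/9) = 9/40 ≈ 0.22500)
V(a) = 40/369 (V(a) = 1/(9/40 + 9) = 1/(369/40) = 40/369)
(-11886 + (((-2 + 13) + 4)*V(-5) + 24)) - 26084 = (-11886 + (((-2 + 13) + 4)*(40/369) + 24)) - 26084 = (-11886 + ((11 + 4)*(40/369) + 24)) - 26084 = (-11886 + (15*(40/369) + 24)) - 26084 = (-11886 + (200/123 + 24)) - 26084 = (-11886 + 3152/123) - 26084 = -1458826/123 - 26084 = -4667158/123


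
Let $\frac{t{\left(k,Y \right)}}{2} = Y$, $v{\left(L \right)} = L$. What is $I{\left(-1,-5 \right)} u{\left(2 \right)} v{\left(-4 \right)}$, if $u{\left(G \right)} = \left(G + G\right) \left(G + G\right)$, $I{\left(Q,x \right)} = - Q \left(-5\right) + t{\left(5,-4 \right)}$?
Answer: $832$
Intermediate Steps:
$t{\left(k,Y \right)} = 2 Y$
$I{\left(Q,x \right)} = -8 + 5 Q$ ($I{\left(Q,x \right)} = - Q \left(-5\right) + 2 \left(-4\right) = 5 Q - 8 = -8 + 5 Q$)
$u{\left(G \right)} = 4 G^{2}$ ($u{\left(G \right)} = 2 G 2 G = 4 G^{2}$)
$I{\left(-1,-5 \right)} u{\left(2 \right)} v{\left(-4 \right)} = \left(-8 + 5 \left(-1\right)\right) 4 \cdot 2^{2} \left(-4\right) = \left(-8 - 5\right) 4 \cdot 4 \left(-4\right) = \left(-13\right) 16 \left(-4\right) = \left(-208\right) \left(-4\right) = 832$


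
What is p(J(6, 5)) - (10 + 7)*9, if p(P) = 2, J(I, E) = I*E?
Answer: -151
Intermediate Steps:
J(I, E) = E*I
p(J(6, 5)) - (10 + 7)*9 = 2 - (10 + 7)*9 = 2 - 17*9 = 2 - 1*153 = 2 - 153 = -151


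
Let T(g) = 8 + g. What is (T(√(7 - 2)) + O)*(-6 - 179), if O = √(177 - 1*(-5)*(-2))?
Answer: -1480 - 185*√5 - 185*√167 ≈ -4284.4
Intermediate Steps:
O = √167 (O = √(177 + 5*(-2)) = √(177 - 10) = √167 ≈ 12.923)
(T(√(7 - 2)) + O)*(-6 - 179) = ((8 + √(7 - 2)) + √167)*(-6 - 179) = ((8 + √5) + √167)*(-185) = (8 + √5 + √167)*(-185) = -1480 - 185*√5 - 185*√167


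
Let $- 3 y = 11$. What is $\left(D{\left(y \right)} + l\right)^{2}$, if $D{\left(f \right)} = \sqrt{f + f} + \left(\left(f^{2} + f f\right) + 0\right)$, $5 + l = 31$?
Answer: $\frac{225982}{81} + \frac{952 i \sqrt{66}}{27} \approx 2789.9 + 286.45 i$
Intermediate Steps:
$y = - \frac{11}{3}$ ($y = \left(- \frac{1}{3}\right) 11 = - \frac{11}{3} \approx -3.6667$)
$l = 26$ ($l = -5 + 31 = 26$)
$D{\left(f \right)} = 2 f^{2} + \sqrt{2} \sqrt{f}$ ($D{\left(f \right)} = \sqrt{2 f} + \left(\left(f^{2} + f^{2}\right) + 0\right) = \sqrt{2} \sqrt{f} + \left(2 f^{2} + 0\right) = \sqrt{2} \sqrt{f} + 2 f^{2} = 2 f^{2} + \sqrt{2} \sqrt{f}$)
$\left(D{\left(y \right)} + l\right)^{2} = \left(\left(2 \left(- \frac{11}{3}\right)^{2} + \sqrt{2} \sqrt{- \frac{11}{3}}\right) + 26\right)^{2} = \left(\left(2 \cdot \frac{121}{9} + \sqrt{2} \frac{i \sqrt{33}}{3}\right) + 26\right)^{2} = \left(\left(\frac{242}{9} + \frac{i \sqrt{66}}{3}\right) + 26\right)^{2} = \left(\frac{476}{9} + \frac{i \sqrt{66}}{3}\right)^{2}$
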